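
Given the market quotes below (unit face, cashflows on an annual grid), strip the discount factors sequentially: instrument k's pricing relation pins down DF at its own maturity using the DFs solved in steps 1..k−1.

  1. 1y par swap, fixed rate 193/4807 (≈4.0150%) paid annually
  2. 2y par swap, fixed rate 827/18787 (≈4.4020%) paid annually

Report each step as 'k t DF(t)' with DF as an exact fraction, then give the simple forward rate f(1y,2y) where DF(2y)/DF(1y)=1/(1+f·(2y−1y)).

1 1 4807/5000
2 2 9173/10000
f(1y,2y) = ((4807/5000)/(9173/10000) − 1)/(1) = 441/9173 ≈ 4.8076%

step 1 [1y] swap r/1=193/4807: DF=(1 − 193/4807·(0))/(1+193/4807) = 4807/5000 ≈ 0.961400
step 2 [2y] swap r/1=827/18787: DF=(1 − 827/18787·(0.961400))/(1+827/18787) = 9173/10000 ≈ 0.917300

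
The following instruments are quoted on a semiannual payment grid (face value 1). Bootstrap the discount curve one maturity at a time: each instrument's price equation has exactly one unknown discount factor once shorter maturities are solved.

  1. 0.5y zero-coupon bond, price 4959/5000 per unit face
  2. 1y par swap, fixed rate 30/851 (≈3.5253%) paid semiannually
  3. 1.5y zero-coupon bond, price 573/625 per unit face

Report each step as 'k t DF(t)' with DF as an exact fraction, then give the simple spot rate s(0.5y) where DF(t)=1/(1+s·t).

1 1/2 4959/5000
2 1 1931/2000
3 3/2 573/625
s(0.5y) = (1/(4959/5000) − 1)/(1/2) = 82/4959 ≈ 1.6536%

step 1 [0.5y] zero: DF = P = 4959/5000 ≈ 0.991800
step 2 [1y] swap r/2=15/851: DF=(1 − 15/851·(0.991800))/(1+15/851) = 1931/2000 ≈ 0.965500
step 3 [1.5y] zero: DF = P = 573/625 ≈ 0.916800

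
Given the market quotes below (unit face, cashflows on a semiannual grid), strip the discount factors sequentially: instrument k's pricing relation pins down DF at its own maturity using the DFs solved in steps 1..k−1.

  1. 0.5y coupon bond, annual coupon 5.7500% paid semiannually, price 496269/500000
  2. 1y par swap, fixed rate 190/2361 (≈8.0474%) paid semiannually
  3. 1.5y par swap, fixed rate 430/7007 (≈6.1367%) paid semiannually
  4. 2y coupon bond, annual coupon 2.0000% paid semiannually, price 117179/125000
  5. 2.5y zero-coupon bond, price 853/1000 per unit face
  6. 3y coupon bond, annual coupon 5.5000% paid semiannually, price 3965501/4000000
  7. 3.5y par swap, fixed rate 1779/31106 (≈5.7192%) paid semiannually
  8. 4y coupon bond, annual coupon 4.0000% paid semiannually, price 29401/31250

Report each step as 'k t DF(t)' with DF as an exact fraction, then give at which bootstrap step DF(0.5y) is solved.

step 1 [0.5y] bond c/2=23/800: DF=(496269/500000 − 23/800·(0))/(1+23/800) = 603/625 ≈ 0.964800
step 2 [1y] swap r/2=95/2361: DF=(1 − 95/2361·(0.964800))/(1+95/2361) = 231/250 ≈ 0.924000
step 3 [1.5y] swap r/2=215/7007: DF=(1 − 215/7007·(0.964800+0.924000))/(1+215/7007) = 457/500 ≈ 0.914000
step 4 [2y] bond c/2=1/100: DF=(117179/125000 − 1/100·(0.964800+0.924000+0.914000))/(1+1/100) = 2251/2500 ≈ 0.900400
step 5 [2.5y] zero: DF = P = 853/1000 ≈ 0.853000
step 6 [3y] bond c/2=11/400: DF=(3965501/4000000 − 11/400·(0.964800+0.924000+0.914000+0.900400+0.853000))/(1+11/400) = 8429/10000 ≈ 0.842900
step 7 [3.5y] swap r/2=1779/62212: DF=(1 − 1779/62212·(0.964800+0.924000+0.914000+0.900400+0.853000+0.842900))/(1+1779/62212) = 8221/10000 ≈ 0.822100
step 8 [4y] bond c/2=1/50: DF=(29401/31250 − 1/50·(0.964800+0.924000+0.914000+0.900400+0.853000+0.842900+0.822100))/(1+1/50) = 2001/2500 ≈ 0.800400

1 1/2 603/625
2 1 231/250
3 3/2 457/500
4 2 2251/2500
5 5/2 853/1000
6 3 8429/10000
7 7/2 8221/10000
8 4 2001/2500
DF(0.5y) is solved at step 1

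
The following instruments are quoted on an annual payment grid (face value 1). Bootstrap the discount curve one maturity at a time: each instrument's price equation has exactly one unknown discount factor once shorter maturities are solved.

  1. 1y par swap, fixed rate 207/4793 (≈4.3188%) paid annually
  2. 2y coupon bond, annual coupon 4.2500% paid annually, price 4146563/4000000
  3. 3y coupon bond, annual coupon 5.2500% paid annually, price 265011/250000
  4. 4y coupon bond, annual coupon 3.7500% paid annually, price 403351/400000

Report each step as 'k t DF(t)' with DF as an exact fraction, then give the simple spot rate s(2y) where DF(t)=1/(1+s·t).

step 1 [1y] swap r/1=207/4793: DF=(1 − 207/4793·(0))/(1+207/4793) = 4793/5000 ≈ 0.958600
step 2 [2y] bond c/1=17/400: DF=(4146563/4000000 − 17/400·(0.958600))/(1+17/400) = 9553/10000 ≈ 0.955300
step 3 [3y] bond c/1=21/400: DF=(265011/250000 − 21/400·(0.958600+0.955300))/(1+21/400) = 9117/10000 ≈ 0.911700
step 4 [4y] bond c/1=3/80: DF=(403351/400000 − 3/80·(0.958600+0.955300+0.911700))/(1+3/80) = 4349/5000 ≈ 0.869800

1 1 4793/5000
2 2 9553/10000
3 3 9117/10000
4 4 4349/5000
s(2y) = (1/(9553/10000) − 1)/(2) = 447/19106 ≈ 2.3396%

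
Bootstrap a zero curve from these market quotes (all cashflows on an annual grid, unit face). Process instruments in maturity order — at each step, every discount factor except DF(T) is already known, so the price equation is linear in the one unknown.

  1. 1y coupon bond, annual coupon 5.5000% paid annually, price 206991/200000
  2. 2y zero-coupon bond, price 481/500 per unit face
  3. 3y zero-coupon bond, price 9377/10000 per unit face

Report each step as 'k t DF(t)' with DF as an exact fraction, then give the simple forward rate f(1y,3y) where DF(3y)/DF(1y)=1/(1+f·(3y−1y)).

step 1 [1y] bond c/1=11/200: DF=(206991/200000 − 11/200·(0))/(1+11/200) = 981/1000 ≈ 0.981000
step 2 [2y] zero: DF = P = 481/500 ≈ 0.962000
step 3 [3y] zero: DF = P = 9377/10000 ≈ 0.937700

1 1 981/1000
2 2 481/500
3 3 9377/10000
f(1y,3y) = ((981/1000)/(9377/10000) − 1)/(2) = 433/18754 ≈ 2.3088%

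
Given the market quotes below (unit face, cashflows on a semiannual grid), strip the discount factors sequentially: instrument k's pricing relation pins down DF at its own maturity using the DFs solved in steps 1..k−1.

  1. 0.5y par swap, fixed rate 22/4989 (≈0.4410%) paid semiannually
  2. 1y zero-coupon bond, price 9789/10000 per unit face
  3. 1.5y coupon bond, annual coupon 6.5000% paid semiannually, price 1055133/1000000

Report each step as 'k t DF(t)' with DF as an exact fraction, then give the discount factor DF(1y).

step 1 [0.5y] swap r/2=11/4989: DF=(1 − 11/4989·(0))/(1+11/4989) = 4989/5000 ≈ 0.997800
step 2 [1y] zero: DF = P = 9789/10000 ≈ 0.978900
step 3 [1.5y] bond c/2=13/400: DF=(1055133/1000000 − 13/400·(0.997800+0.978900))/(1+13/400) = 9597/10000 ≈ 0.959700

1 1/2 4989/5000
2 1 9789/10000
3 3/2 9597/10000
DF(1y) = 9789/10000 ≈ 0.978900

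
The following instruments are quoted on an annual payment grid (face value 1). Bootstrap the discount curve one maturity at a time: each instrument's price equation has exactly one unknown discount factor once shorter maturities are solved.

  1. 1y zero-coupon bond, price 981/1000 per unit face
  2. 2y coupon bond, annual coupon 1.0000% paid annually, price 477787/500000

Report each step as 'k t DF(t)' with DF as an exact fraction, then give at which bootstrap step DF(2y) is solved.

step 1 [1y] zero: DF = P = 981/1000 ≈ 0.981000
step 2 [2y] bond c/1=1/100: DF=(477787/500000 − 1/100·(0.981000))/(1+1/100) = 2341/2500 ≈ 0.936400

1 1 981/1000
2 2 2341/2500
DF(2y) is solved at step 2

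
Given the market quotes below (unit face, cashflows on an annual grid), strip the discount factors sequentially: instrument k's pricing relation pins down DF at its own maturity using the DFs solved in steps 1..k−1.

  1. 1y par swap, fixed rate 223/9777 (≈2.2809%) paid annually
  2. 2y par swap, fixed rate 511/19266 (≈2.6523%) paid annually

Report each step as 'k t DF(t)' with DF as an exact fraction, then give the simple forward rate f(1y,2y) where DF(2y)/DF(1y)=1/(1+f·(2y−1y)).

step 1 [1y] swap r/1=223/9777: DF=(1 − 223/9777·(0))/(1+223/9777) = 9777/10000 ≈ 0.977700
step 2 [2y] swap r/1=511/19266: DF=(1 − 511/19266·(0.977700))/(1+511/19266) = 9489/10000 ≈ 0.948900

1 1 9777/10000
2 2 9489/10000
f(1y,2y) = ((9777/10000)/(9489/10000) − 1)/(1) = 96/3163 ≈ 3.0351%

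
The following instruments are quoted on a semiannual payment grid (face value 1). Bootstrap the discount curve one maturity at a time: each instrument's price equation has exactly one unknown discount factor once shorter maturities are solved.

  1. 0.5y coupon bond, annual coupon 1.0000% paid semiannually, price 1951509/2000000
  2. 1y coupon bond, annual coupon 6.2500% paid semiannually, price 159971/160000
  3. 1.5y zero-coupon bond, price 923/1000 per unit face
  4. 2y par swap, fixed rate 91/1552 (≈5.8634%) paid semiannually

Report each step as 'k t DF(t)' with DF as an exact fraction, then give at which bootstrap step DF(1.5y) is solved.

step 1 [0.5y] bond c/2=1/200: DF=(1951509/2000000 − 1/200·(0))/(1+1/200) = 9709/10000 ≈ 0.970900
step 2 [1y] bond c/2=1/32: DF=(159971/160000 − 1/32·(0.970900))/(1+1/32) = 9401/10000 ≈ 0.940100
step 3 [1.5y] zero: DF = P = 923/1000 ≈ 0.923000
step 4 [2y] swap r/2=91/3104: DF=(1 − 91/3104·(0.970900+0.940100+0.923000))/(1+91/3104) = 2227/2500 ≈ 0.890800

1 1/2 9709/10000
2 1 9401/10000
3 3/2 923/1000
4 2 2227/2500
DF(1.5y) is solved at step 3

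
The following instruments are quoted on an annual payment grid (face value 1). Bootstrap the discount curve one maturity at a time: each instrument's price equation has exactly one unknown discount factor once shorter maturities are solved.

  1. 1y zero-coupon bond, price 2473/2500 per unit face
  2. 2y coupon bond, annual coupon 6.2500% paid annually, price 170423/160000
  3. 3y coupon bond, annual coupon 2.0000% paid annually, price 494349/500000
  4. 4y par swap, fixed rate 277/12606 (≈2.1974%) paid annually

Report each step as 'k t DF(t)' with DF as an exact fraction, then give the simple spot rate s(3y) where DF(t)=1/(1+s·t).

1 1 2473/2500
2 2 9443/10000
3 3 4657/5000
4 4 9169/10000
s(3y) = (1/(4657/5000) − 1)/(3) = 343/13971 ≈ 2.4551%

step 1 [1y] zero: DF = P = 2473/2500 ≈ 0.989200
step 2 [2y] bond c/1=1/16: DF=(170423/160000 − 1/16·(0.989200))/(1+1/16) = 9443/10000 ≈ 0.944300
step 3 [3y] bond c/1=1/50: DF=(494349/500000 − 1/50·(0.989200+0.944300))/(1+1/50) = 4657/5000 ≈ 0.931400
step 4 [4y] swap r/1=277/12606: DF=(1 − 277/12606·(0.989200+0.944300+0.931400))/(1+277/12606) = 9169/10000 ≈ 0.916900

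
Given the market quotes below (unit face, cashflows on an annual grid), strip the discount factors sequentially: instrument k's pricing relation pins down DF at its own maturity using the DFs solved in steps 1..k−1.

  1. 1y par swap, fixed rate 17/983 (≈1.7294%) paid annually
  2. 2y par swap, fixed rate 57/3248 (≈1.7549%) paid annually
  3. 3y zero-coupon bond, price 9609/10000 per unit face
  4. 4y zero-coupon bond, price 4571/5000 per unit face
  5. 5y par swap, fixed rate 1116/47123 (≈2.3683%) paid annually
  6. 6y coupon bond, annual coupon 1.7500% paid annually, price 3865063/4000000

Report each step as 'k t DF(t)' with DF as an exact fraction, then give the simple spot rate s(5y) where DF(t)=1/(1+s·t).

1 1 983/1000
2 2 4829/5000
3 3 9609/10000
4 4 4571/5000
5 5 2221/2500
6 6 4343/5000
s(5y) = (1/(2221/2500) − 1)/(5) = 279/11105 ≈ 2.5124%

step 1 [1y] swap r/1=17/983: DF=(1 − 17/983·(0))/(1+17/983) = 983/1000 ≈ 0.983000
step 2 [2y] swap r/1=57/3248: DF=(1 − 57/3248·(0.983000))/(1+57/3248) = 4829/5000 ≈ 0.965800
step 3 [3y] zero: DF = P = 9609/10000 ≈ 0.960900
step 4 [4y] zero: DF = P = 4571/5000 ≈ 0.914200
step 5 [5y] swap r/1=1116/47123: DF=(1 − 1116/47123·(0.983000+0.965800+0.960900+0.914200))/(1+1116/47123) = 2221/2500 ≈ 0.888400
step 6 [6y] bond c/1=7/400: DF=(3865063/4000000 − 7/400·(0.983000+0.965800+0.960900+0.914200+0.888400))/(1+7/400) = 4343/5000 ≈ 0.868600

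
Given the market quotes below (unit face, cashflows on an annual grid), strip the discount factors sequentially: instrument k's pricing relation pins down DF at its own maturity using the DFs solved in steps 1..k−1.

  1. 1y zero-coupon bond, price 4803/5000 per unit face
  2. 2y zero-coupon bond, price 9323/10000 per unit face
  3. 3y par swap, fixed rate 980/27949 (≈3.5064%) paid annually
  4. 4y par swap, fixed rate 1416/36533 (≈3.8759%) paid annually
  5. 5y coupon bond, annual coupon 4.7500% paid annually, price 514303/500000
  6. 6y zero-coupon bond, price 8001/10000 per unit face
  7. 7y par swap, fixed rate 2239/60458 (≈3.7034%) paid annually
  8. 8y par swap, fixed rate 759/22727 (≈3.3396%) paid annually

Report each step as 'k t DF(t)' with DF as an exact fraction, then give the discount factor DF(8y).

step 1 [1y] zero: DF = P = 4803/5000 ≈ 0.960600
step 2 [2y] zero: DF = P = 9323/10000 ≈ 0.932300
step 3 [3y] swap r/1=980/27949: DF=(1 − 980/27949·(0.960600+0.932300))/(1+980/27949) = 451/500 ≈ 0.902000
step 4 [4y] swap r/1=1416/36533: DF=(1 − 1416/36533·(0.960600+0.932300+0.902000))/(1+1416/36533) = 1073/1250 ≈ 0.858400
step 5 [5y] bond c/1=19/400: DF=(514303/500000 − 19/400·(0.960600+0.932300+0.902000+0.858400))/(1+19/400) = 8163/10000 ≈ 0.816300
step 6 [6y] zero: DF = P = 8001/10000 ≈ 0.800100
step 7 [7y] swap r/1=2239/60458: DF=(1 − 2239/60458·(0.960600+0.932300+0.902000+0.858400+0.816300+0.800100))/(1+2239/60458) = 7761/10000 ≈ 0.776100
step 8 [8y] swap r/1=759/22727: DF=(1 − 759/22727·(0.960600+0.932300+0.902000+0.858400+0.816300+0.800100+0.776100))/(1+759/22727) = 7723/10000 ≈ 0.772300

1 1 4803/5000
2 2 9323/10000
3 3 451/500
4 4 1073/1250
5 5 8163/10000
6 6 8001/10000
7 7 7761/10000
8 8 7723/10000
DF(8y) = 7723/10000 ≈ 0.772300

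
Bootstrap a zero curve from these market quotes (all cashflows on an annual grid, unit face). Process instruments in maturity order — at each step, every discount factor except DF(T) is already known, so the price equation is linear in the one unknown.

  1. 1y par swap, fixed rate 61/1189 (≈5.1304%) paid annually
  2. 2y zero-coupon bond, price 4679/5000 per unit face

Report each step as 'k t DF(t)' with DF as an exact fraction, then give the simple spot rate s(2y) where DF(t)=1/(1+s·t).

1 1 1189/1250
2 2 4679/5000
s(2y) = (1/(4679/5000) − 1)/(2) = 321/9358 ≈ 3.4302%

step 1 [1y] swap r/1=61/1189: DF=(1 − 61/1189·(0))/(1+61/1189) = 1189/1250 ≈ 0.951200
step 2 [2y] zero: DF = P = 4679/5000 ≈ 0.935800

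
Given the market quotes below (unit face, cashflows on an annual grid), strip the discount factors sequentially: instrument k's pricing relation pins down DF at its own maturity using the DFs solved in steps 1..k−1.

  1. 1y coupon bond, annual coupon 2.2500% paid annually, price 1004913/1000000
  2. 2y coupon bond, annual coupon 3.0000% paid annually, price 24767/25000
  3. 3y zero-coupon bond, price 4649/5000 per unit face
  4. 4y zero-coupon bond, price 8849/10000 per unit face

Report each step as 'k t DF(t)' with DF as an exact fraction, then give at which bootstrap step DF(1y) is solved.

step 1 [1y] bond c/1=9/400: DF=(1004913/1000000 − 9/400·(0))/(1+9/400) = 2457/2500 ≈ 0.982800
step 2 [2y] bond c/1=3/100: DF=(24767/25000 − 3/100·(0.982800))/(1+3/100) = 2333/2500 ≈ 0.933200
step 3 [3y] zero: DF = P = 4649/5000 ≈ 0.929800
step 4 [4y] zero: DF = P = 8849/10000 ≈ 0.884900

1 1 2457/2500
2 2 2333/2500
3 3 4649/5000
4 4 8849/10000
DF(1y) is solved at step 1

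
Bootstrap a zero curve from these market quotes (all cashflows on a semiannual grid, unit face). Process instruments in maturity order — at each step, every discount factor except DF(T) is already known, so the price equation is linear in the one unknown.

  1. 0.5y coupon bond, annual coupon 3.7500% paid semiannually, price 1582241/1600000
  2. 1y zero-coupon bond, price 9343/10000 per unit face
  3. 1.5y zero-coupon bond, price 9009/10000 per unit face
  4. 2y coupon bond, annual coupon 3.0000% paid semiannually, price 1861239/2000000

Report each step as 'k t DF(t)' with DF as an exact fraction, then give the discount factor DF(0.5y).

1 1/2 9707/10000
2 1 9343/10000
3 3/2 9009/10000
4 2 4377/5000
DF(0.5y) = 9707/10000 ≈ 0.970700

step 1 [0.5y] bond c/2=3/160: DF=(1582241/1600000 − 3/160·(0))/(1+3/160) = 9707/10000 ≈ 0.970700
step 2 [1y] zero: DF = P = 9343/10000 ≈ 0.934300
step 3 [1.5y] zero: DF = P = 9009/10000 ≈ 0.900900
step 4 [2y] bond c/2=3/200: DF=(1861239/2000000 − 3/200·(0.970700+0.934300+0.900900))/(1+3/200) = 4377/5000 ≈ 0.875400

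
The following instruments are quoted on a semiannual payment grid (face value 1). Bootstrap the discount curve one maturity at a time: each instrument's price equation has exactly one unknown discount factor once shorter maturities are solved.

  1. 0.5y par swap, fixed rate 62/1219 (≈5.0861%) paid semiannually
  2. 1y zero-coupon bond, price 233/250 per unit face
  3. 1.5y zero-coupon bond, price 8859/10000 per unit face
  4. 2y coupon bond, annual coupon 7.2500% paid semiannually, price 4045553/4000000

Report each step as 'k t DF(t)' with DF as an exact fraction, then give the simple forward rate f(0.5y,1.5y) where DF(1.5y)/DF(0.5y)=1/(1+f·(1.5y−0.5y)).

1 1/2 1219/1250
2 1 233/250
3 3/2 8859/10000
4 2 8783/10000
f(0.5y,1.5y) = ((1219/1250)/(8859/10000) − 1)/(1) = 893/8859 ≈ 10.0801%

step 1 [0.5y] swap r/2=31/1219: DF=(1 − 31/1219·(0))/(1+31/1219) = 1219/1250 ≈ 0.975200
step 2 [1y] zero: DF = P = 233/250 ≈ 0.932000
step 3 [1.5y] zero: DF = P = 8859/10000 ≈ 0.885900
step 4 [2y] bond c/2=29/800: DF=(4045553/4000000 − 29/800·(0.975200+0.932000+0.885900))/(1+29/800) = 8783/10000 ≈ 0.878300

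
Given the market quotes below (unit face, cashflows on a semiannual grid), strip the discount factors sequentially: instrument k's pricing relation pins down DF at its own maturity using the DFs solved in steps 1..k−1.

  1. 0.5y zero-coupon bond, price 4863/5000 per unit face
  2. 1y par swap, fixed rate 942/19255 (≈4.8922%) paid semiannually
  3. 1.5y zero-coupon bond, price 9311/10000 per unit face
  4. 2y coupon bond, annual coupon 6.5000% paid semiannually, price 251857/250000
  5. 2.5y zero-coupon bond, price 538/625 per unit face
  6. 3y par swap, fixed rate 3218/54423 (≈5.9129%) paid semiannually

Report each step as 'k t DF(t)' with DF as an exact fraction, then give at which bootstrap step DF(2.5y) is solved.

step 1 [0.5y] zero: DF = P = 4863/5000 ≈ 0.972600
step 2 [1y] swap r/2=471/19255: DF=(1 − 471/19255·(0.972600))/(1+471/19255) = 9529/10000 ≈ 0.952900
step 3 [1.5y] zero: DF = P = 9311/10000 ≈ 0.931100
step 4 [2y] bond c/2=13/400: DF=(251857/250000 − 13/400·(0.972600+0.952900+0.931100))/(1+13/400) = 4429/5000 ≈ 0.885800
step 5 [2.5y] zero: DF = P = 538/625 ≈ 0.860800
step 6 [3y] swap r/2=1609/54423: DF=(1 − 1609/54423·(0.972600+0.952900+0.931100+0.885800+0.860800))/(1+1609/54423) = 8391/10000 ≈ 0.839100

1 1/2 4863/5000
2 1 9529/10000
3 3/2 9311/10000
4 2 4429/5000
5 5/2 538/625
6 3 8391/10000
DF(2.5y) is solved at step 5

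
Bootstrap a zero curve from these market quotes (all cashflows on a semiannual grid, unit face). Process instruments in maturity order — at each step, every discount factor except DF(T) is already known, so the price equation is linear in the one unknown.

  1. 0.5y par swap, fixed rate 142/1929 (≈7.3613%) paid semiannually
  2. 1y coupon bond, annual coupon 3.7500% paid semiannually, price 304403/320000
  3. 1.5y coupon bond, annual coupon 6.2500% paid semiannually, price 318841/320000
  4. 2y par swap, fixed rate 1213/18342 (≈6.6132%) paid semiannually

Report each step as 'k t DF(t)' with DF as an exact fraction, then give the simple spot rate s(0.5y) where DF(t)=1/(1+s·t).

1 1/2 1929/2000
2 1 229/250
3 3/2 2273/2500
4 2 8787/10000
s(0.5y) = (1/(1929/2000) − 1)/(1/2) = 142/1929 ≈ 7.3613%

step 1 [0.5y] swap r/2=71/1929: DF=(1 − 71/1929·(0))/(1+71/1929) = 1929/2000 ≈ 0.964500
step 2 [1y] bond c/2=3/160: DF=(304403/320000 − 3/160·(0.964500))/(1+3/160) = 229/250 ≈ 0.916000
step 3 [1.5y] bond c/2=1/32: DF=(318841/320000 − 1/32·(0.964500+0.916000))/(1+1/32) = 2273/2500 ≈ 0.909200
step 4 [2y] swap r/2=1213/36684: DF=(1 − 1213/36684·(0.964500+0.916000+0.909200))/(1+1213/36684) = 8787/10000 ≈ 0.878700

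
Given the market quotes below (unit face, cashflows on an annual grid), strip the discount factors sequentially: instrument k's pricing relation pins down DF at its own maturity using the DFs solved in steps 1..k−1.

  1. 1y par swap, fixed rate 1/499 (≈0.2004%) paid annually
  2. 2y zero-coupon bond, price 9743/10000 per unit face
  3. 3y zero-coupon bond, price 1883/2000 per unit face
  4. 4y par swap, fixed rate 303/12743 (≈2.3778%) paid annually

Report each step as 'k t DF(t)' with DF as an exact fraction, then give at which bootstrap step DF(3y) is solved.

1 1 499/500
2 2 9743/10000
3 3 1883/2000
4 4 9091/10000
DF(3y) is solved at step 3

step 1 [1y] swap r/1=1/499: DF=(1 − 1/499·(0))/(1+1/499) = 499/500 ≈ 0.998000
step 2 [2y] zero: DF = P = 9743/10000 ≈ 0.974300
step 3 [3y] zero: DF = P = 1883/2000 ≈ 0.941500
step 4 [4y] swap r/1=303/12743: DF=(1 − 303/12743·(0.998000+0.974300+0.941500))/(1+303/12743) = 9091/10000 ≈ 0.909100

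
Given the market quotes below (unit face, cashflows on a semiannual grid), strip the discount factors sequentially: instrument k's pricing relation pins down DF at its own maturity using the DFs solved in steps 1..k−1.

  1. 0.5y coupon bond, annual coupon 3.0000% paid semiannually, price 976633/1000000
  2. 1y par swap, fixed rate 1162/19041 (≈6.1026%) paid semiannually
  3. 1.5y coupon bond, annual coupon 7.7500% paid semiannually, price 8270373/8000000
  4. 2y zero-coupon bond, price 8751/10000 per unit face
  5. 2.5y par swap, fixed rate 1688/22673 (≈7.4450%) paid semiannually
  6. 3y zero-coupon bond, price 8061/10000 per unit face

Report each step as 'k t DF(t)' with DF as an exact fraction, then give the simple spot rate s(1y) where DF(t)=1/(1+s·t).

step 1 [0.5y] bond c/2=3/200: DF=(976633/1000000 − 3/200·(0))/(1+3/200) = 4811/5000 ≈ 0.962200
step 2 [1y] swap r/2=581/19041: DF=(1 − 581/19041·(0.962200))/(1+581/19041) = 9419/10000 ≈ 0.941900
step 3 [1.5y] bond c/2=31/800: DF=(8270373/8000000 − 31/800·(0.962200+0.941900))/(1+31/800) = 4621/5000 ≈ 0.924200
step 4 [2y] zero: DF = P = 8751/10000 ≈ 0.875100
step 5 [2.5y] swap r/2=844/22673: DF=(1 − 844/22673·(0.962200+0.941900+0.924200+0.875100))/(1+844/22673) = 1039/1250 ≈ 0.831200
step 6 [3y] zero: DF = P = 8061/10000 ≈ 0.806100

1 1/2 4811/5000
2 1 9419/10000
3 3/2 4621/5000
4 2 8751/10000
5 5/2 1039/1250
6 3 8061/10000
s(1y) = (1/(9419/10000) − 1)/(1) = 581/9419 ≈ 6.1684%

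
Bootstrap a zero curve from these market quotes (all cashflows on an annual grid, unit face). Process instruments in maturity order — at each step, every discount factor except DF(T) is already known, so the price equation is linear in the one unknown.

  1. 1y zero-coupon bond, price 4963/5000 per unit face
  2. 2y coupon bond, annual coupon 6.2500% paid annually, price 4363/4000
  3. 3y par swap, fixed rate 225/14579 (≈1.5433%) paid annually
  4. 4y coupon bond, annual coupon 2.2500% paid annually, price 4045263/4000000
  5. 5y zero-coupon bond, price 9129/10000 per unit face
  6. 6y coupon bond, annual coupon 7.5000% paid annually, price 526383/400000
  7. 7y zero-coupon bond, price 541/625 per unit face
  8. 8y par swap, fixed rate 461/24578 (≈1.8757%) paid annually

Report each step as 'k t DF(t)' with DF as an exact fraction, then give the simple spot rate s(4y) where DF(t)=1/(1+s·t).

step 1 [1y] zero: DF = P = 4963/5000 ≈ 0.992600
step 2 [2y] bond c/1=1/16: DF=(4363/4000 − 1/16·(0.992600))/(1+1/16) = 4841/5000 ≈ 0.968200
step 3 [3y] swap r/1=225/14579: DF=(1 − 225/14579·(0.992600+0.968200))/(1+225/14579) = 191/200 ≈ 0.955000
step 4 [4y] bond c/1=9/400: DF=(4045263/4000000 − 9/400·(0.992600+0.968200+0.955000))/(1+9/400) = 9249/10000 ≈ 0.924900
step 5 [5y] zero: DF = P = 9129/10000 ≈ 0.912900
step 6 [6y] bond c/1=3/40: DF=(526383/400000 − 3/40·(0.992600+0.968200+0.955000+0.924900+0.912900))/(1+3/40) = 357/400 ≈ 0.892500
step 7 [7y] zero: DF = P = 541/625 ≈ 0.865600
step 8 [8y] swap r/1=461/24578: DF=(1 − 461/24578·(0.992600+0.968200+0.955000+0.924900+0.912900+0.892500+0.865600))/(1+461/24578) = 8617/10000 ≈ 0.861700

1 1 4963/5000
2 2 4841/5000
3 3 191/200
4 4 9249/10000
5 5 9129/10000
6 6 357/400
7 7 541/625
8 8 8617/10000
s(4y) = (1/(9249/10000) − 1)/(4) = 751/36996 ≈ 2.0299%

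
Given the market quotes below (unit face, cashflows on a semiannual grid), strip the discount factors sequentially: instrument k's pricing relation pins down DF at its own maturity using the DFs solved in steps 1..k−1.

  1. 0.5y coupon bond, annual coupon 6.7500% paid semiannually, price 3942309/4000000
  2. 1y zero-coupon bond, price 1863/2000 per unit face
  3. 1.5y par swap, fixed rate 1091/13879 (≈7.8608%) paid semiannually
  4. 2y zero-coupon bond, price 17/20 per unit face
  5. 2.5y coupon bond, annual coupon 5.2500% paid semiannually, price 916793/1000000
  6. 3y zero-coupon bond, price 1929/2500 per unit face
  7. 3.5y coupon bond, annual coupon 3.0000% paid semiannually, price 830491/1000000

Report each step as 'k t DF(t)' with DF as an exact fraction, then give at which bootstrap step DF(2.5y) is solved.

1 1/2 4767/5000
2 1 1863/2000
3 3/2 8909/10000
4 2 17/20
5 5/2 4003/5000
6 3 1929/2500
7 7/2 3707/5000
DF(2.5y) is solved at step 5

step 1 [0.5y] bond c/2=27/800: DF=(3942309/4000000 − 27/800·(0))/(1+27/800) = 4767/5000 ≈ 0.953400
step 2 [1y] zero: DF = P = 1863/2000 ≈ 0.931500
step 3 [1.5y] swap r/2=1091/27758: DF=(1 − 1091/27758·(0.953400+0.931500))/(1+1091/27758) = 8909/10000 ≈ 0.890900
step 4 [2y] zero: DF = P = 17/20 ≈ 0.850000
step 5 [2.5y] bond c/2=21/800: DF=(916793/1000000 − 21/800·(0.953400+0.931500+0.890900+0.850000))/(1+21/800) = 4003/5000 ≈ 0.800600
step 6 [3y] zero: DF = P = 1929/2500 ≈ 0.771600
step 7 [3.5y] bond c/2=3/200: DF=(830491/1000000 − 3/200·(0.953400+0.931500+0.890900+0.850000+0.800600+0.771600))/(1+3/200) = 3707/5000 ≈ 0.741400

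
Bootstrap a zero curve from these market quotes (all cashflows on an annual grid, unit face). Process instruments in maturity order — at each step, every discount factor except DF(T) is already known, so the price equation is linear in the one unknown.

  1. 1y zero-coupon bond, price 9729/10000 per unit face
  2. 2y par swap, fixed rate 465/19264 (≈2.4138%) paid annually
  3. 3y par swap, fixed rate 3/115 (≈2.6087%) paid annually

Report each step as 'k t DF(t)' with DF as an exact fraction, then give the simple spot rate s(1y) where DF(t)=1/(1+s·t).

step 1 [1y] zero: DF = P = 9729/10000 ≈ 0.972900
step 2 [2y] swap r/1=465/19264: DF=(1 − 465/19264·(0.972900))/(1+465/19264) = 1907/2000 ≈ 0.953500
step 3 [3y] swap r/1=3/115: DF=(1 − 3/115·(0.972900+0.953500))/(1+3/115) = 1157/1250 ≈ 0.925600

1 1 9729/10000
2 2 1907/2000
3 3 1157/1250
s(1y) = (1/(9729/10000) − 1)/(1) = 271/9729 ≈ 2.7855%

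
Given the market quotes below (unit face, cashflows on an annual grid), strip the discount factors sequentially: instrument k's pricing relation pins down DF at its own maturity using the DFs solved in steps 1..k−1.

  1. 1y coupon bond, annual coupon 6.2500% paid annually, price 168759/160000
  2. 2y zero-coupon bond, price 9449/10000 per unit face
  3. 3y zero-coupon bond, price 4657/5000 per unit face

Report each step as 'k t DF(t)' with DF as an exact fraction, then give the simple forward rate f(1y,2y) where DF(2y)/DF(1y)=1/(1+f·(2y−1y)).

1 1 9927/10000
2 2 9449/10000
3 3 4657/5000
f(1y,2y) = ((9927/10000)/(9449/10000) − 1)/(1) = 478/9449 ≈ 5.0587%

step 1 [1y] bond c/1=1/16: DF=(168759/160000 − 1/16·(0))/(1+1/16) = 9927/10000 ≈ 0.992700
step 2 [2y] zero: DF = P = 9449/10000 ≈ 0.944900
step 3 [3y] zero: DF = P = 4657/5000 ≈ 0.931400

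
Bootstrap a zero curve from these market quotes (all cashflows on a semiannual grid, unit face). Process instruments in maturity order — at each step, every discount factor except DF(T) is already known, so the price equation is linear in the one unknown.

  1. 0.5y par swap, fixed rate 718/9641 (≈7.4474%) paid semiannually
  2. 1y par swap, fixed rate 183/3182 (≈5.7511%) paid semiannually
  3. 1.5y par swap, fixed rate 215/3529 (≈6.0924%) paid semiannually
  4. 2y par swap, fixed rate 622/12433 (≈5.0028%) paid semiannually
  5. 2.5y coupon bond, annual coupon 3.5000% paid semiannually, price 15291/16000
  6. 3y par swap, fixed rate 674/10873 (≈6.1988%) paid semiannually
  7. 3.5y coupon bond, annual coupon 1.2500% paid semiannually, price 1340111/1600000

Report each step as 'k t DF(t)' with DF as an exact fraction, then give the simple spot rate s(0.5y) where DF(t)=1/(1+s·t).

step 1 [0.5y] swap r/2=359/9641: DF=(1 − 359/9641·(0))/(1+359/9641) = 9641/10000 ≈ 0.964100
step 2 [1y] swap r/2=183/6364: DF=(1 − 183/6364·(0.964100))/(1+183/6364) = 9451/10000 ≈ 0.945100
step 3 [1.5y] swap r/2=215/7058: DF=(1 − 215/7058·(0.964100+0.945100))/(1+215/7058) = 457/500 ≈ 0.914000
step 4 [2y] swap r/2=311/12433: DF=(1 − 311/12433·(0.964100+0.945100+0.914000))/(1+311/12433) = 9067/10000 ≈ 0.906700
step 5 [2.5y] bond c/2=7/400: DF=(15291/16000 − 7/400·(0.964100+0.945100+0.914000+0.906700))/(1+7/400) = 8751/10000 ≈ 0.875100
step 6 [3y] swap r/2=337/10873: DF=(1 − 337/10873·(0.964100+0.945100+0.914000+0.906700+0.875100))/(1+337/10873) = 1663/2000 ≈ 0.831500
step 7 [3.5y] bond c/2=1/160: DF=(1340111/1600000 − 1/160·(0.964100+0.945100+0.914000+0.906700+0.875100+0.831500))/(1+1/160) = 3993/5000 ≈ 0.798600

1 1/2 9641/10000
2 1 9451/10000
3 3/2 457/500
4 2 9067/10000
5 5/2 8751/10000
6 3 1663/2000
7 7/2 3993/5000
s(0.5y) = (1/(9641/10000) − 1)/(1/2) = 718/9641 ≈ 7.4474%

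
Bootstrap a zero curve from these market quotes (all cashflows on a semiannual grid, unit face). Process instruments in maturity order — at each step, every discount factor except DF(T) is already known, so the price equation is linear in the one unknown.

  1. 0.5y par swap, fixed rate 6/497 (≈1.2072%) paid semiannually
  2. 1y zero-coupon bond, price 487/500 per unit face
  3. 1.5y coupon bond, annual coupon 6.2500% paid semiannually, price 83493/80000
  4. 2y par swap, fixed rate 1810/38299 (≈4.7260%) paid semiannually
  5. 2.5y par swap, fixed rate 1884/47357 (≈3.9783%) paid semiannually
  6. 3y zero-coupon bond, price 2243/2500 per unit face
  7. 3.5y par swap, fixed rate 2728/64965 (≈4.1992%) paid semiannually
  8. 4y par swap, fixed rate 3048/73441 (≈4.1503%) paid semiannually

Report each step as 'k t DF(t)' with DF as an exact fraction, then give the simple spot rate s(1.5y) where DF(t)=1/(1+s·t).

1 1/2 497/500
2 1 487/500
3 3/2 2381/2500
4 2 1819/2000
5 5/2 4529/5000
6 3 2243/2500
7 7/2 2159/2500
8 4 2119/2500
s(1.5y) = (1/(2381/2500) − 1)/(3/2) = 238/7143 ≈ 3.3319%

step 1 [0.5y] swap r/2=3/497: DF=(1 − 3/497·(0))/(1+3/497) = 497/500 ≈ 0.994000
step 2 [1y] zero: DF = P = 487/500 ≈ 0.974000
step 3 [1.5y] bond c/2=1/32: DF=(83493/80000 − 1/32·(0.994000+0.974000))/(1+1/32) = 2381/2500 ≈ 0.952400
step 4 [2y] swap r/2=905/38299: DF=(1 − 905/38299·(0.994000+0.974000+0.952400))/(1+905/38299) = 1819/2000 ≈ 0.909500
step 5 [2.5y] swap r/2=942/47357: DF=(1 − 942/47357·(0.994000+0.974000+0.952400+0.909500))/(1+942/47357) = 4529/5000 ≈ 0.905800
step 6 [3y] zero: DF = P = 2243/2500 ≈ 0.897200
step 7 [3.5y] swap r/2=1364/64965: DF=(1 − 1364/64965·(0.994000+0.974000+0.952400+0.909500+0.905800+0.897200))/(1+1364/64965) = 2159/2500 ≈ 0.863600
step 8 [4y] swap r/2=1524/73441: DF=(1 − 1524/73441·(0.994000+0.974000+0.952400+0.909500+0.905800+0.897200+0.863600))/(1+1524/73441) = 2119/2500 ≈ 0.847600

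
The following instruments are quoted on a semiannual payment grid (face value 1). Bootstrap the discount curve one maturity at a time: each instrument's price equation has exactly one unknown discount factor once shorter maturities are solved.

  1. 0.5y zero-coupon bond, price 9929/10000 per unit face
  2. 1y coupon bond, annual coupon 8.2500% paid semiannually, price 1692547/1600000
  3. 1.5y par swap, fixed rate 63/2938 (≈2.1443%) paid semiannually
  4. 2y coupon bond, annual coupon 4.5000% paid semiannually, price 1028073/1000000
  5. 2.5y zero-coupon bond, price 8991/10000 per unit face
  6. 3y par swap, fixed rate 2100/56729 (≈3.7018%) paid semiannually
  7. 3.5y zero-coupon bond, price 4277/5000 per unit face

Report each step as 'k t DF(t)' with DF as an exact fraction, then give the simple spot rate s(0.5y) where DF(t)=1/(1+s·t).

step 1 [0.5y] zero: DF = P = 9929/10000 ≈ 0.992900
step 2 [1y] bond c/2=33/800: DF=(1692547/1600000 − 33/800·(0.992900))/(1+33/800) = 4883/5000 ≈ 0.976600
step 3 [1.5y] swap r/2=63/5876: DF=(1 − 63/5876·(0.992900+0.976600))/(1+63/5876) = 1937/2000 ≈ 0.968500
step 4 [2y] bond c/2=9/400: DF=(1028073/1000000 − 9/400·(0.992900+0.976600+0.968500))/(1+9/400) = 588/625 ≈ 0.940800
step 5 [2.5y] zero: DF = P = 8991/10000 ≈ 0.899100
step 6 [3y] swap r/2=1050/56729: DF=(1 − 1050/56729·(0.992900+0.976600+0.968500+0.940800+0.899100))/(1+1050/56729) = 179/200 ≈ 0.895000
step 7 [3.5y] zero: DF = P = 4277/5000 ≈ 0.855400

1 1/2 9929/10000
2 1 4883/5000
3 3/2 1937/2000
4 2 588/625
5 5/2 8991/10000
6 3 179/200
7 7/2 4277/5000
s(0.5y) = (1/(9929/10000) − 1)/(1/2) = 142/9929 ≈ 1.4302%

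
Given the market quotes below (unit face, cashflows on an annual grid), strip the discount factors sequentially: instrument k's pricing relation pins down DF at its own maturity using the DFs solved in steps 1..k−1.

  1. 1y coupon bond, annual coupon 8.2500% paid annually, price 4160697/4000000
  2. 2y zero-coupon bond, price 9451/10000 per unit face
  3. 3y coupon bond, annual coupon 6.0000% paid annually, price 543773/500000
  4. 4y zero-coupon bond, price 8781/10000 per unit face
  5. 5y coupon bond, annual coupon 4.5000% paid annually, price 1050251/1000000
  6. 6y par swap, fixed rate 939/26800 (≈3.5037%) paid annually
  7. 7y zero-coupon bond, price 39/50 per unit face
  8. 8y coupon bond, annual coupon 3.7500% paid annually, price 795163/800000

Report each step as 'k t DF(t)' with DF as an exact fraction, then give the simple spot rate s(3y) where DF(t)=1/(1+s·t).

1 1 9609/10000
2 2 9451/10000
3 3 9181/10000
4 4 8781/10000
5 5 1057/1250
6 6 4061/5000
7 7 39/50
8 8 7361/10000
s(3y) = (1/(9181/10000) − 1)/(3) = 273/9181 ≈ 2.9735%

step 1 [1y] bond c/1=33/400: DF=(4160697/4000000 − 33/400·(0))/(1+33/400) = 9609/10000 ≈ 0.960900
step 2 [2y] zero: DF = P = 9451/10000 ≈ 0.945100
step 3 [3y] bond c/1=3/50: DF=(543773/500000 − 3/50·(0.960900+0.945100))/(1+3/50) = 9181/10000 ≈ 0.918100
step 4 [4y] zero: DF = P = 8781/10000 ≈ 0.878100
step 5 [5y] bond c/1=9/200: DF=(1050251/1000000 − 9/200·(0.960900+0.945100+0.918100+0.878100))/(1+9/200) = 1057/1250 ≈ 0.845600
step 6 [6y] swap r/1=939/26800: DF=(1 − 939/26800·(0.960900+0.945100+0.918100+0.878100+0.845600))/(1+939/26800) = 4061/5000 ≈ 0.812200
step 7 [7y] zero: DF = P = 39/50 ≈ 0.780000
step 8 [8y] bond c/1=3/80: DF=(795163/800000 − 3/80·(0.960900+0.945100+0.918100+0.878100+0.845600+0.812200+0.780000))/(1+3/80) = 7361/10000 ≈ 0.736100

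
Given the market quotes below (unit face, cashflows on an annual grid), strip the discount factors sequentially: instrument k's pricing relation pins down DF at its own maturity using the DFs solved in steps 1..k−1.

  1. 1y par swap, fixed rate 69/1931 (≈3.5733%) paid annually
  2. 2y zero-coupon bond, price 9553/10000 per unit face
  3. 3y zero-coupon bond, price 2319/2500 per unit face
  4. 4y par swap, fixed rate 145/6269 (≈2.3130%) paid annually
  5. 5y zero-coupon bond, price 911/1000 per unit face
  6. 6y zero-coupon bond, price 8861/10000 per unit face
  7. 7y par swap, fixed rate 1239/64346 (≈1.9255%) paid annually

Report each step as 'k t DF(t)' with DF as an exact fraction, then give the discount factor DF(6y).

1 1 1931/2000
2 2 9553/10000
3 3 2319/2500
4 4 913/1000
5 5 911/1000
6 6 8861/10000
7 7 8761/10000
DF(6y) = 8861/10000 ≈ 0.886100

step 1 [1y] swap r/1=69/1931: DF=(1 − 69/1931·(0))/(1+69/1931) = 1931/2000 ≈ 0.965500
step 2 [2y] zero: DF = P = 9553/10000 ≈ 0.955300
step 3 [3y] zero: DF = P = 2319/2500 ≈ 0.927600
step 4 [4y] swap r/1=145/6269: DF=(1 − 145/6269·(0.965500+0.955300+0.927600))/(1+145/6269) = 913/1000 ≈ 0.913000
step 5 [5y] zero: DF = P = 911/1000 ≈ 0.911000
step 6 [6y] zero: DF = P = 8861/10000 ≈ 0.886100
step 7 [7y] swap r/1=1239/64346: DF=(1 − 1239/64346·(0.965500+0.955300+0.927600+0.913000+0.911000+0.886100))/(1+1239/64346) = 8761/10000 ≈ 0.876100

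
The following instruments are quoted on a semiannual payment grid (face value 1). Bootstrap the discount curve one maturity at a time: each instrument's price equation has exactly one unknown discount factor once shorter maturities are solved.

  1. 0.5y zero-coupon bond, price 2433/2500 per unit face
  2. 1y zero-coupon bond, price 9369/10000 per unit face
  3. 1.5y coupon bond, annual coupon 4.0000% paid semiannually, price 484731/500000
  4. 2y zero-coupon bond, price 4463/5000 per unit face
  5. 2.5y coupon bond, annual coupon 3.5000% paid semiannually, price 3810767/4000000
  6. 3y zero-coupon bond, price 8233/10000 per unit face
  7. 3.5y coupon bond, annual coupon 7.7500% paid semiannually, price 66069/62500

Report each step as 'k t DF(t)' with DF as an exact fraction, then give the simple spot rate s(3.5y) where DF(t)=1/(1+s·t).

1 1/2 2433/2500
2 1 9369/10000
3 3/2 913/1000
4 2 4463/5000
5 5/2 2181/2500
6 3 8233/10000
7 7/2 4079/5000
s(3.5y) = (1/(4079/5000) − 1)/(7/2) = 1842/28553 ≈ 6.4512%

step 1 [0.5y] zero: DF = P = 2433/2500 ≈ 0.973200
step 2 [1y] zero: DF = P = 9369/10000 ≈ 0.936900
step 3 [1.5y] bond c/2=1/50: DF=(484731/500000 − 1/50·(0.973200+0.936900))/(1+1/50) = 913/1000 ≈ 0.913000
step 4 [2y] zero: DF = P = 4463/5000 ≈ 0.892600
step 5 [2.5y] bond c/2=7/400: DF=(3810767/4000000 − 7/400·(0.973200+0.936900+0.913000+0.892600))/(1+7/400) = 2181/2500 ≈ 0.872400
step 6 [3y] zero: DF = P = 8233/10000 ≈ 0.823300
step 7 [3.5y] bond c/2=31/800: DF=(66069/62500 − 31/800·(0.973200+0.936900+0.913000+0.892600+0.872400+0.823300))/(1+31/800) = 4079/5000 ≈ 0.815800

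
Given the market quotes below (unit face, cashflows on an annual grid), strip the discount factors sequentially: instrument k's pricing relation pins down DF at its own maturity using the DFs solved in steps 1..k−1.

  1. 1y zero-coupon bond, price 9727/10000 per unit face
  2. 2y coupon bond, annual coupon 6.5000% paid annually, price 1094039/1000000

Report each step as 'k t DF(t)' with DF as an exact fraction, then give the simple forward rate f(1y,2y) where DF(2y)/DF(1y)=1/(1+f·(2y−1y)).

step 1 [1y] zero: DF = P = 9727/10000 ≈ 0.972700
step 2 [2y] bond c/1=13/200: DF=(1094039/1000000 − 13/200·(0.972700))/(1+13/200) = 9679/10000 ≈ 0.967900

1 1 9727/10000
2 2 9679/10000
f(1y,2y) = ((9727/10000)/(9679/10000) − 1)/(1) = 48/9679 ≈ 0.4959%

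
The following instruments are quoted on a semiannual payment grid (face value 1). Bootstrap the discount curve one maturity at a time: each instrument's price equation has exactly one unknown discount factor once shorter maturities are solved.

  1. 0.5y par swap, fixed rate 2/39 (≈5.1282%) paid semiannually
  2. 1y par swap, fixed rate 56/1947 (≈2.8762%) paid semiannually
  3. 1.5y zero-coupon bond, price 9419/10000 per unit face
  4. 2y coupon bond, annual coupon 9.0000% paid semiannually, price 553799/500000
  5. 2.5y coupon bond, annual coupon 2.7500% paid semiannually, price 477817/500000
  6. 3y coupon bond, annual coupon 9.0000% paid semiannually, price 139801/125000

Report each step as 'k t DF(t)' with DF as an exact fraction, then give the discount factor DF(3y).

1 1/2 39/40
2 1 243/250
3 3/2 9419/10000
4 2 1871/2000
5 5/2 2227/2500
6 3 542/625
DF(3y) = 542/625 ≈ 0.867200

step 1 [0.5y] swap r/2=1/39: DF=(1 − 1/39·(0))/(1+1/39) = 39/40 ≈ 0.975000
step 2 [1y] swap r/2=28/1947: DF=(1 − 28/1947·(0.975000))/(1+28/1947) = 243/250 ≈ 0.972000
step 3 [1.5y] zero: DF = P = 9419/10000 ≈ 0.941900
step 4 [2y] bond c/2=9/200: DF=(553799/500000 − 9/200·(0.975000+0.972000+0.941900))/(1+9/200) = 1871/2000 ≈ 0.935500
step 5 [2.5y] bond c/2=11/800: DF=(477817/500000 − 11/800·(0.975000+0.972000+0.941900+0.935500))/(1+11/800) = 2227/2500 ≈ 0.890800
step 6 [3y] bond c/2=9/200: DF=(139801/125000 − 9/200·(0.975000+0.972000+0.941900+0.935500+0.890800))/(1+9/200) = 542/625 ≈ 0.867200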